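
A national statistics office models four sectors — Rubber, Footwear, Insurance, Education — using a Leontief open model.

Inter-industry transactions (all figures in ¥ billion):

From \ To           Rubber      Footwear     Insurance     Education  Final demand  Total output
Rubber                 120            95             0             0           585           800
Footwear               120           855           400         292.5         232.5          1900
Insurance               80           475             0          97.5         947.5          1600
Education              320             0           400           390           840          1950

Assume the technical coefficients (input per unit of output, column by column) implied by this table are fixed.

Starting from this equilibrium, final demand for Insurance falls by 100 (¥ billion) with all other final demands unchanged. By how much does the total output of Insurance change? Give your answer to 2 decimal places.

Δx_I = -118.76

Technical coefficients a_ij = z_ij / X_j:
  a_RR = 120/800 = 0.15, a_FR = 120/800 = 0.15, a_IR = 80/800 = 0.10, a_ER = 320/800 = 0.40
  a_RF = 95/1900 = 0.05, a_FF = 855/1900 = 0.45, a_IF = 475/1900 = 0.25, a_EF = 0/1900 = 0.00
  a_RI = 0/1600 = 0.00, a_FI = 400/1600 = 0.25, a_II = 0/1600 = 0.00, a_EI = 400/1600 = 0.25
  a_RE = 0/1950 = 0.00, a_FE = 292.5/1950 = 0.15, a_IE = 97.5/1950 = 0.05, a_EE = 390/1950 = 0.20
I − A =
  [   0.85    -0.05     0.00     0.00]
  [  -0.15     0.55    -0.25    -0.15]
  [  -0.10    -0.25     1.00    -0.05]
  [  -0.40     0.00    -0.25     0.80]
Compute the cofactors C_ij = (−1)^(i+j)·(3×3 minor ij) of I−A; the adjugate is their transpose:
adj(I−A) = Cᵀ =
  [ 0.373750   0.039375   0.011875   0.008125]
  [ 0.206875   0.669375   0.201875   0.138125]
  [ 0.100000   0.175000   0.365000   0.055625]
  [ 0.218125   0.074375   0.120000   0.405625]
det(I−A) = Σ_j (I−A)_1j·C_1j = (0.85)(0.373750) + (-0.05)(0.206875) + (0.00)(0.100000) + (0.00)(0.218125) = 0.30734375
(I − A)⁻¹ = adj(I−A) / det(I−A) ≈
  [   1.2161     0.1281     0.0386     0.0264]
  [   0.6731     2.1779     0.6568     0.4494]
  [   0.3254     0.5694     1.1876     0.1810]
  [   0.7097     0.2420     0.3904     1.3198]
Δx = (I − A)⁻¹ Δd with Δd having -100 in the Insurance component and 0 elsewhere.
So Δx_I = L_II · (-100), where L_II = adj(I−A)_II / det(I−A) = 0.365000 / 0.30734375.
Δx_I = 0.365000 × (-100) / 0.30734375 = -36.50 / 0.30734375 ≈ -118.76.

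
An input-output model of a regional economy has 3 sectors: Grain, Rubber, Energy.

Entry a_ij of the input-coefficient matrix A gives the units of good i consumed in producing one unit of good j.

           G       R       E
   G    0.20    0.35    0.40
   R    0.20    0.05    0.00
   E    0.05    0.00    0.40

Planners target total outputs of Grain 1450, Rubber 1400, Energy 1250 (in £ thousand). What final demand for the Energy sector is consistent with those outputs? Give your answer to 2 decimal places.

I − A =
  [   0.80    -0.35    -0.40]
  [  -0.20     0.95     0.00]
  [  -0.05     0.00     0.60]
d = (I − A) x:
  d_G = (+0.80)·1450 + (-0.35)·1400 + (-0.40)·1250 = 170.00
  d_R = (-0.20)·1450 + (+0.95)·1400 + (+0.00)·1250 = 1040.00
  d_E = (-0.05)·1450 + (+0.00)·1400 + (+0.60)·1250 = 677.50

d_E = 677.50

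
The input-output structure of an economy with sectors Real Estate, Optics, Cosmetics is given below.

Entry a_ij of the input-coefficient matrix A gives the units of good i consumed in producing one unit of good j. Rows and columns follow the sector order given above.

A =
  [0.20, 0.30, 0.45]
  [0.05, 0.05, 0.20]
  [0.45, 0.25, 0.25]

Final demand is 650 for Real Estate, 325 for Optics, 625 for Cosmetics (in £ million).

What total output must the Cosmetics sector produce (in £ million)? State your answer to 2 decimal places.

I − A =
  [   0.80    -0.30    -0.45]
  [  -0.05     0.95    -0.20]
  [  -0.45    -0.25     0.75]
Cofactors of I−A, C_ij = (−1)^(i+j)·(minor ij) (rows/columns in the sector order above):
  C_11 = (0.95)(0.75) − (-0.20)(-0.25) = 0.6625
  C_12 = −[(-0.05)(0.75) − (-0.20)(-0.45)] = 0.1275
  C_13 = (-0.05)(-0.25) − (0.95)(-0.45) = 0.4400
  C_21 = −[(-0.30)(0.75) − (-0.45)(-0.25)] = 0.3375
  C_22 = (0.80)(0.75) − (-0.45)(-0.45) = 0.3975
  C_23 = −[(0.80)(-0.25) − (-0.30)(-0.45)] = 0.3350
  C_31 = (-0.30)(-0.20) − (-0.45)(0.95) = 0.4875
  C_32 = −[(0.80)(-0.20) − (-0.45)(-0.05)] = 0.1825
  C_33 = (0.80)(0.95) − (-0.30)(-0.05) = 0.7450
det(I−A) = Σ_j (I−A)_1j·C_1j = (0.80)(0.6625) + (-0.30)(0.1275) + (-0.45)(0.4400) = 0.29375
adj(I−A) = Cᵀ =
  [ 0.6625   0.3375   0.4875]
  [ 0.1275   0.3975   0.1825]
  [ 0.4400   0.3350   0.7450]
(I − A)⁻¹ = adj(I−A) / det(I−A) ≈
  [   2.2553     1.1489     1.6596]
  [   0.4340     1.3532     0.6213]
  [   1.4979     1.1404     2.5362]
x = (I − A)⁻¹ d = adj(I−A)·d / det(I−A), with det(I−A) = 0.29375:
  x_R = (0.6625·650 + 0.3375·325 + 0.4875·625) / 0.29375 = 845.00 / 0.29375 ≈ 2876.60
  x_O = (0.1275·650 + 0.3975·325 + 0.1825·625) / 0.29375 = 326.125 / 0.29375 ≈ 1110.21
  x_C = (0.4400·650 + 0.3350·325 + 0.7450·625) / 0.29375 = 860.50 / 0.29375 ≈ 2929.36

x_C = 2929.36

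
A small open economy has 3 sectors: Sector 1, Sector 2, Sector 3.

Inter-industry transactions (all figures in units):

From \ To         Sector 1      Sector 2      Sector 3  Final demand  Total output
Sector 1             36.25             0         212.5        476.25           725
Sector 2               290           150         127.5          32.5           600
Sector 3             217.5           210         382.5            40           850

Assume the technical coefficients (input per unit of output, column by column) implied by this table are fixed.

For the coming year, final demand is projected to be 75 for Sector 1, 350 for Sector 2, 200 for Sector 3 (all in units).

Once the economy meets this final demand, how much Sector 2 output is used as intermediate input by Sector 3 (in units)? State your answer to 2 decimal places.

z_23 = 171.24

Technical coefficients a_ij = z_ij / X_j:
  a_11 = 36.25/725 = 0.05, a_21 = 290/725 = 0.40, a_31 = 217.5/725 = 0.30
  a_12 = 0/600 = 0.00, a_22 = 150/600 = 0.25, a_32 = 210/600 = 0.35
  a_13 = 212.5/850 = 0.25, a_23 = 127.5/850 = 0.15, a_33 = 382.5/850 = 0.45
I − A =
  [   0.95     0.00    -0.25]
  [  -0.40     0.75    -0.15]
  [  -0.30    -0.35     0.55]
Cofactors of I−A, C_ij = (−1)^(i+j)·(minor ij) (rows/columns in the sector order above):
  C_11 = (0.75)(0.55) − (-0.15)(-0.35) = 0.3600
  C_12 = −[(-0.40)(0.55) − (-0.15)(-0.30)] = 0.2650
  C_13 = (-0.40)(-0.35) − (0.75)(-0.30) = 0.3650
  C_21 = −[(0.00)(0.55) − (-0.25)(-0.35)] = 0.0875
  C_22 = (0.95)(0.55) − (-0.25)(-0.30) = 0.4475
  C_23 = −[(0.95)(-0.35) − (0.00)(-0.30)] = 0.3325
  C_31 = (0.00)(-0.15) − (-0.25)(0.75) = 0.1875
  C_32 = −[(0.95)(-0.15) − (-0.25)(-0.40)] = 0.2425
  C_33 = (0.95)(0.75) − (0.00)(-0.40) = 0.7125
det(I−A) = Σ_j (I−A)_1j·C_1j = (0.95)(0.3600) + (0.00)(0.2650) + (-0.25)(0.3650) = 0.25075
adj(I−A) = Cᵀ =
  [ 0.3600   0.0875   0.1875]
  [ 0.2650   0.4475   0.2425]
  [ 0.3650   0.3325   0.7125]
(I − A)⁻¹ = adj(I−A) / det(I−A) ≈
  [   1.4357     0.3490     0.7478]
  [   1.0568     1.7846     0.9671]
  [   1.4556     1.3260     2.8415]
First solve x = (I − A)⁻¹ d = adj(I−A)·d / det(I−A); in particular x_3 = (0.3650·75 + 0.3325·350 + 0.7125·200) / 0.25075 = 286.25 / 0.25075 ≈ 1141.5753.
Intermediate flow from 2 to 3: z_23 = a_23 · x_3 = 0.15 × 286.25 / 0.25075 = 42.9375 / 0.25075 ≈ 171.24.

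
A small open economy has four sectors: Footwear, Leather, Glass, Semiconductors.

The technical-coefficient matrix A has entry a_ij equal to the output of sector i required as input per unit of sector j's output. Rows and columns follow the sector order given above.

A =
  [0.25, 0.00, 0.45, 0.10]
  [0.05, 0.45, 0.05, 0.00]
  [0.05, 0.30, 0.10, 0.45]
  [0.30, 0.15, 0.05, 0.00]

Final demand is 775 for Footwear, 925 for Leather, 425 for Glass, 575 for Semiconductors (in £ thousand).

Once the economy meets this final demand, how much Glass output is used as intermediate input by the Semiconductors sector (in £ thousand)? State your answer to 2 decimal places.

I − A =
  [   0.75     0.00    -0.45    -0.10]
  [  -0.05     0.55    -0.05     0.00]
  [  -0.05    -0.30     0.90    -0.45]
  [  -0.30    -0.15    -0.05     1.00]
Compute the cofactors C_ij = (−1)^(i+j)·(3×3 minor ij) of I−A; the adjugate is their transpose:
adj(I−A) = Cᵀ =
  [ 0.464250   0.180375   0.251000   0.159375]
  [ 0.053125   0.547625   0.058750   0.031750]
  [ 0.120125   0.267375   0.395250   0.189875]
  [ 0.153250   0.149625   0.103875   0.340875]
det(I−A) = Σ_j (I−A)_1j·C_1j = (0.75)(0.464250) + (0.00)(0.053125) + (-0.45)(0.120125) + (-0.10)(0.153250) = 0.27880625
(I − A)⁻¹ = adj(I−A) / det(I−A) ≈
  [   1.6651     0.6470     0.9003     0.5716]
  [   0.1905     1.9642     0.2107     0.1139]
  [   0.4309     0.9590     1.4177     0.6810]
  [   0.5497     0.5367     0.3726     1.2226]
First solve x = (I − A)⁻¹ d = adj(I−A)·d / det(I−A); in particular x_S = (0.153250·775 + 0.149625·925 + 0.103875·425 + 0.340875·575) / 0.27880625 = 497.321875 / 0.27880625 ≈ 1783.7544.
Intermediate flow from G to S: z_GS = a_GS · x_S = 0.45 × 497.321875 / 0.27880625 = 223.79484375 / 0.27880625 ≈ 802.69.

z_GS = 802.69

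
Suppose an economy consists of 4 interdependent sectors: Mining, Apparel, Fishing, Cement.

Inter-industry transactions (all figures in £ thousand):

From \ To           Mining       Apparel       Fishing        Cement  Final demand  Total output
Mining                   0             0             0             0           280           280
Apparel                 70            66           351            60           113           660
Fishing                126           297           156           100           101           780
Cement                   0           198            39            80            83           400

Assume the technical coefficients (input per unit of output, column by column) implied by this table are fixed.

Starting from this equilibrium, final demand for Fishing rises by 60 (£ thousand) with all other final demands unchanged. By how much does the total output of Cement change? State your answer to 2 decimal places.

Δx_4 = 32.76

Technical coefficients a_ij = z_ij / X_j:
  a_11 = 0/280 = 0.00, a_21 = 70/280 = 0.25, a_31 = 126/280 = 0.45, a_41 = 0/280 = 0.00
  a_12 = 0/660 = 0.00, a_22 = 66/660 = 0.10, a_32 = 297/660 = 0.45, a_42 = 198/660 = 0.30
  a_13 = 0/780 = 0.00, a_23 = 351/780 = 0.45, a_33 = 156/780 = 0.20, a_43 = 39/780 = 0.05
  a_14 = 0/400 = 0.00, a_24 = 60/400 = 0.15, a_34 = 100/400 = 0.25, a_44 = 80/400 = 0.20
I − A =
  [   1.00     0.00     0.00     0.00]
  [  -0.25     0.90    -0.45    -0.15]
  [  -0.45    -0.45     0.80    -0.25]
  [   0.00    -0.30    -0.05     0.80]
Compute the cofactors C_ij = (−1)^(i+j)·(3×3 minor ij) of I−A; the adjugate is their transpose:
adj(I−A) = Cᵀ =
  [ 0.329625   0.000000   0.000000   0.000000]
  [ 0.322250   0.627500   0.367500   0.232500]
  [ 0.412500   0.435000   0.675000   0.292500]
  [ 0.146625   0.262500   0.180000   0.517500]
det(I−A) = Σ_j (I−A)_1j·C_1j = (1.00)(0.329625) + (0.00)(0.322250) + (0.00)(0.412500) + (0.00)(0.146625) = 0.329625
(I − A)⁻¹ = adj(I−A) / det(I−A) ≈
  [   1.0000     0.0000     0.0000     0.0000]
  [   0.9776     1.9037     1.1149     0.7053]
  [   1.2514     1.3197     2.0478     0.8874]
  [   0.4448     0.7964     0.5461     1.5700]
Δx = (I − A)⁻¹ Δd with Δd having +60 in the Fishing component and 0 elsewhere.
So Δx_4 = L_43 · (+60), where L_43 = adj(I−A)_43 / det(I−A) = 0.180000 / 0.329625.
Δx_4 = 0.180000 × (+60) / 0.329625 = 10.80 / 0.329625 ≈ 32.76.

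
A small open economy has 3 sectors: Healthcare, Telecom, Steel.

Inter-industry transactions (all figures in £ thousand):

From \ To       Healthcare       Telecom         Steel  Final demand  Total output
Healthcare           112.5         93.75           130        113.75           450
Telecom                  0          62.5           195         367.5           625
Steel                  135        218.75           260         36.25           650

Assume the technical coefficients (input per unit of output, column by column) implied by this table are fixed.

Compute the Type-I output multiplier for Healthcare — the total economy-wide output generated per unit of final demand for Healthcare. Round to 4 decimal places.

m_H = 3.0725

Technical coefficients a_ij = z_ij / X_j:
  a_HH = 112.5/450 = 0.25, a_TH = 0/450 = 0.00, a_SH = 135/450 = 0.30
  a_HT = 93.75/625 = 0.15, a_TT = 62.5/625 = 0.10, a_ST = 218.75/625 = 0.35
  a_HS = 130/650 = 0.20, a_TS = 195/650 = 0.30, a_SS = 260/650 = 0.40
I − A =
  [   0.75    -0.15    -0.20]
  [   0.00     0.90    -0.30]
  [  -0.30    -0.35     0.60]
Cofactors of I−A, C_ij = (−1)^(i+j)·(minor ij) (rows/columns in the sector order above):
  C_11 = (0.90)(0.60) − (-0.30)(-0.35) = 0.4350
  C_12 = −[(0.00)(0.60) − (-0.30)(-0.30)] = 0.0900
  C_13 = (0.00)(-0.35) − (0.90)(-0.30) = 0.2700
  C_21 = −[(-0.15)(0.60) − (-0.20)(-0.35)] = 0.1600
  C_22 = (0.75)(0.60) − (-0.20)(-0.30) = 0.3900
  C_23 = −[(0.75)(-0.35) − (-0.15)(-0.30)] = 0.3075
  C_31 = (-0.15)(-0.30) − (-0.20)(0.90) = 0.2250
  C_32 = −[(0.75)(-0.30) − (-0.20)(0.00)] = 0.2250
  C_33 = (0.75)(0.90) − (-0.15)(0.00) = 0.6750
det(I−A) = Σ_j (I−A)_1j·C_1j = (0.75)(0.4350) + (-0.15)(0.0900) + (-0.20)(0.2700) = 0.25875
adj(I−A) = Cᵀ =
  [ 0.4350   0.1600   0.2250]
  [ 0.0900   0.3900   0.2250]
  [ 0.2700   0.3075   0.6750]
(I − A)⁻¹ = adj(I−A) / det(I−A) ≈
  [   1.68116     0.61836     0.86957]
  [   0.34783     1.50725     0.86957]
  [   1.04348     1.18841     2.60870]
The output multiplier for sector j is the column-j sum of the Leontief inverse (I − A)⁻¹ = adj(I−A) / det(I−A).
Column H of adj(I−A): (0.4350, 0.0900, 0.2700); det(I−A) = 0.25875.
m_H = (0.4350 + 0.0900 + 0.2700) / 0.25875 = 0.795 / 0.25875 ≈ 3.0725.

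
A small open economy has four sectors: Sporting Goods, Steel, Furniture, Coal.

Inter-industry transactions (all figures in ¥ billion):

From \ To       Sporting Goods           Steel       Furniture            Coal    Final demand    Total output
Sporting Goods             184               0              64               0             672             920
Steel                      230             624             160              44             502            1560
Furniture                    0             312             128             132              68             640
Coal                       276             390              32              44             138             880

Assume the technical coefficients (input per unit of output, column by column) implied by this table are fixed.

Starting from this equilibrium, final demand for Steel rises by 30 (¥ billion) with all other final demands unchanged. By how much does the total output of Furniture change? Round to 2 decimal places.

Δx_3 = 18.28

Technical coefficients a_ij = z_ij / X_j:
  a_11 = 184/920 = 0.20, a_21 = 230/920 = 0.25, a_31 = 0/920 = 0.00, a_41 = 276/920 = 0.30
  a_12 = 0/1560 = 0.00, a_22 = 624/1560 = 0.40, a_32 = 312/1560 = 0.20, a_42 = 390/1560 = 0.25
  a_13 = 64/640 = 0.10, a_23 = 160/640 = 0.25, a_33 = 128/640 = 0.20, a_43 = 32/640 = 0.05
  a_14 = 0/880 = 0.00, a_24 = 44/880 = 0.05, a_34 = 132/880 = 0.15, a_44 = 44/880 = 0.05
I − A =
  [   0.80     0.00    -0.10     0.00]
  [  -0.25     0.60    -0.25    -0.05]
  [   0.00    -0.20     0.80    -0.15]
  [  -0.30    -0.25    -0.05     0.95]
Compute the cofactors C_ij = (−1)^(i+j)·(3×3 minor ij) of I−A; the adjugate is their transpose:
adj(I−A) = Cᵀ =
  [ 0.384125   0.022750   0.055750   0.010000]
  [ 0.211375   0.597500   0.217250   0.065750]
  [ 0.086875   0.182000   0.446000   0.080000]
  [ 0.181500   0.174000   0.098250   0.339000]
det(I−A) = Σ_j (I−A)_1j·C_1j = (0.80)(0.384125) + (0.00)(0.211375) + (-0.10)(0.086875) + (0.00)(0.181500) = 0.2986125
(I − A)⁻¹ = adj(I−A) / det(I−A) ≈
  [   1.2864     0.0762     0.1867     0.0335]
  [   0.7079     2.0009     0.7275     0.2202]
  [   0.2909     0.6095     1.4936     0.2679]
  [   0.6078     0.5827     0.3290     1.1353]
Δx = (I − A)⁻¹ Δd with Δd having +30 in the Steel component and 0 elsewhere.
So Δx_3 = L_32 · (+30), where L_32 = adj(I−A)_32 / det(I−A) = 0.182000 / 0.2986125.
Δx_3 = 0.182000 × (+30) / 0.2986125 = 5.46 / 0.2986125 ≈ 18.28.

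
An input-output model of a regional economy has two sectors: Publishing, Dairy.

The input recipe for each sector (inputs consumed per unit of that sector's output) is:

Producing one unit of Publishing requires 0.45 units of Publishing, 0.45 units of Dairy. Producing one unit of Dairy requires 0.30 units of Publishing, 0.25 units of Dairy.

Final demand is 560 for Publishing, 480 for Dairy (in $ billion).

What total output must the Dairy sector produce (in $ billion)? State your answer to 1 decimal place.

I − A =
  [   0.55    -0.30]
  [  -0.45     0.75]
det(I−A) = (0.55)(0.75) − (-0.30)(-0.45) = 0.2775
adj(I−A) = [[0.75, 0.30], [0.45, 0.55]]
(I − A)⁻¹ = adj(I−A) / det(I−A) ≈
  [   2.7027     1.0811]
  [   1.6216     1.9820]
x = (I − A)⁻¹ d = adj(I−A)·d / det(I−A), with det(I−A) = 0.2775:
  x_P = (0.75·560 + 0.30·480) / 0.2775 = 564.00 / 0.2775 ≈ 2032.4
  x_D = (0.45·560 + 0.55·480) / 0.2775 = 516.00 / 0.2775 ≈ 1859.5

x_D = 1859.5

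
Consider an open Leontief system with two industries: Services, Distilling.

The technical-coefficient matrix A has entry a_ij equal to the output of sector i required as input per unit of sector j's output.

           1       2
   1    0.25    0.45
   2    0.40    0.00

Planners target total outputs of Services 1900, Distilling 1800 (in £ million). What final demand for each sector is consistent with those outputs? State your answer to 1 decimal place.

d_1 = 615.0, d_2 = 1040.0

I − A =
  [   0.75    -0.45]
  [  -0.40     1.00]
d = (I − A) x:
  d_1 = (+0.75)·1900 + (-0.45)·1800 = 615.0
  d_2 = (-0.40)·1900 + (+1.00)·1800 = 1040.0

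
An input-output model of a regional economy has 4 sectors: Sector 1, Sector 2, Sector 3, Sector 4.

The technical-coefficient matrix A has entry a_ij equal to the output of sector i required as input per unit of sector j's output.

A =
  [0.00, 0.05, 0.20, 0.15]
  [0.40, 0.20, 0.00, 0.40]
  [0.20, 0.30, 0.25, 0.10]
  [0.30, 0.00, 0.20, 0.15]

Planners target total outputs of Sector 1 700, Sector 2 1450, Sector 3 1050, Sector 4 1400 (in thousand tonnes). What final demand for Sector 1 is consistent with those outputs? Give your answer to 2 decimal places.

d_1 = 207.50

I − A =
  [   1.00    -0.05    -0.20    -0.15]
  [  -0.40     0.80     0.00    -0.40]
  [  -0.20    -0.30     0.75    -0.10]
  [  -0.30     0.00    -0.20     0.85]
d = (I − A) x:
  d_1 = (+1.00)·700 + (-0.05)·1450 + (-0.20)·1050 + (-0.15)·1400 = 207.50
  d_2 = (-0.40)·700 + (+0.80)·1450 + (+0.00)·1050 + (-0.40)·1400 = 320.00
  d_3 = (-0.20)·700 + (-0.30)·1450 + (+0.75)·1050 + (-0.10)·1400 = 72.50
  d_4 = (-0.30)·700 + (+0.00)·1450 + (-0.20)·1050 + (+0.85)·1400 = 770.00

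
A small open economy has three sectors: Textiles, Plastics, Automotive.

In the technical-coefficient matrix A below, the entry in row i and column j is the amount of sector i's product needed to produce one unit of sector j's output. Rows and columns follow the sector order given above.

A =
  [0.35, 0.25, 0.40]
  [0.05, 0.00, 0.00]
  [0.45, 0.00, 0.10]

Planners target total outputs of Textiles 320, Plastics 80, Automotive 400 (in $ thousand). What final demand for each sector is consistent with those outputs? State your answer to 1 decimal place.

I − A =
  [   0.65    -0.25    -0.40]
  [  -0.05     1.00     0.00]
  [  -0.45     0.00     0.90]
d = (I − A) x:
  d_1 = (+0.65)·320 + (-0.25)·80 + (-0.40)·400 = 28.0
  d_2 = (-0.05)·320 + (+1.00)·80 + (+0.00)·400 = 64.0
  d_3 = (-0.45)·320 + (+0.00)·80 + (+0.90)·400 = 216.0

d_1 = 28.0, d_2 = 64.0, d_3 = 216.0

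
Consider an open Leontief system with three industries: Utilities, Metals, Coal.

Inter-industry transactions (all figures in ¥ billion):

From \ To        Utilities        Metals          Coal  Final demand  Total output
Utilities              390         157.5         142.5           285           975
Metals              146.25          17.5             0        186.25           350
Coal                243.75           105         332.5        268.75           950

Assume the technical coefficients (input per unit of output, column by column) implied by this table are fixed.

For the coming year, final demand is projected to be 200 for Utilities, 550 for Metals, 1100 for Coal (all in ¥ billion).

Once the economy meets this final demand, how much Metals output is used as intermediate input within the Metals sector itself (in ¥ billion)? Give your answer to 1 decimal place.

Technical coefficients a_ij = z_ij / X_j:
  a_UU = 390/975 = 0.40, a_MU = 146.25/975 = 0.15, a_CU = 243.75/975 = 0.25
  a_UM = 157.5/350 = 0.45, a_MM = 17.5/350 = 0.05, a_CM = 105/350 = 0.30
  a_UC = 142.5/950 = 0.15, a_MC = 0/950 = 0.00, a_CC = 332.5/950 = 0.35
I − A =
  [   0.60    -0.45    -0.15]
  [  -0.15     0.95     0.00]
  [  -0.25    -0.30     0.65]
Cofactors of I−A, C_ij = (−1)^(i+j)·(minor ij) (rows/columns in the sector order above):
  C_11 = (0.95)(0.65) − (0.00)(-0.30) = 0.6175
  C_12 = −[(-0.15)(0.65) − (0.00)(-0.25)] = 0.0975
  C_13 = (-0.15)(-0.30) − (0.95)(-0.25) = 0.2825
  C_21 = −[(-0.45)(0.65) − (-0.15)(-0.30)] = 0.3375
  C_22 = (0.60)(0.65) − (-0.15)(-0.25) = 0.3525
  C_23 = −[(0.60)(-0.30) − (-0.45)(-0.25)] = 0.2925
  C_31 = (-0.45)(0.00) − (-0.15)(0.95) = 0.1425
  C_32 = −[(0.60)(0.00) − (-0.15)(-0.15)] = 0.0225
  C_33 = (0.60)(0.95) − (-0.45)(-0.15) = 0.5025
det(I−A) = Σ_j (I−A)_1j·C_1j = (0.60)(0.6175) + (-0.45)(0.0975) + (-0.15)(0.2825) = 0.28425
adj(I−A) = Cᵀ =
  [ 0.6175   0.3375   0.1425]
  [ 0.0975   0.3525   0.0225]
  [ 0.2825   0.2925   0.5025]
(I − A)⁻¹ = adj(I−A) / det(I−A) ≈
  [   2.1724     1.1873     0.5013]
  [   0.3430     1.2401     0.0792]
  [   0.9938     1.0290     1.7678]
First solve x = (I − A)⁻¹ d = adj(I−A)·d / det(I−A); in particular x_M = (0.0975·200 + 0.3525·550 + 0.0225·1100) / 0.28425 = 238.125 / 0.28425 ≈ 837.731.
Intermediate flow from M to M: z_MM = a_MM · x_M = 0.05 × 238.125 / 0.28425 = 11.90625 / 0.28425 ≈ 41.9.

z_MM = 41.9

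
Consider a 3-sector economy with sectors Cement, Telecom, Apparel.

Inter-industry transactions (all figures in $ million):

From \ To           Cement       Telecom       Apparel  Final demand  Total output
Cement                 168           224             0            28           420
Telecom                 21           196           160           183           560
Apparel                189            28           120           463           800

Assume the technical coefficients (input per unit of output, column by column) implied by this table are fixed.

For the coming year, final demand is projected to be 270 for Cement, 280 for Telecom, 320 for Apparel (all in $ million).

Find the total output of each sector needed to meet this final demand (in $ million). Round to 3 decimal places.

x_1 = 980.826, x_2 = 796.239, x_3 = 942.569

Technical coefficients a_ij = z_ij / X_j:
  a_11 = 168/420 = 0.40, a_21 = 21/420 = 0.05, a_31 = 189/420 = 0.45
  a_12 = 224/560 = 0.40, a_22 = 196/560 = 0.35, a_32 = 28/560 = 0.05
  a_13 = 0/800 = 0.00, a_23 = 160/800 = 0.20, a_33 = 120/800 = 0.15
I − A =
  [   0.60    -0.40     0.00]
  [  -0.05     0.65    -0.20]
  [  -0.45    -0.05     0.85]
Cofactors of I−A, C_ij = (−1)^(i+j)·(minor ij) (rows/columns in the sector order above):
  C_11 = (0.65)(0.85) − (-0.20)(-0.05) = 0.5425
  C_12 = −[(-0.05)(0.85) − (-0.20)(-0.45)] = 0.1325
  C_13 = (-0.05)(-0.05) − (0.65)(-0.45) = 0.2950
  C_21 = −[(-0.40)(0.85) − (0.00)(-0.05)] = 0.3400
  C_22 = (0.60)(0.85) − (0.00)(-0.45) = 0.5100
  C_23 = −[(0.60)(-0.05) − (-0.40)(-0.45)] = 0.2100
  C_31 = (-0.40)(-0.20) − (0.00)(0.65) = 0.0800
  C_32 = −[(0.60)(-0.20) − (0.00)(-0.05)] = 0.1200
  C_33 = (0.60)(0.65) − (-0.40)(-0.05) = 0.3700
det(I−A) = Σ_j (I−A)_1j·C_1j = (0.60)(0.5425) + (-0.40)(0.1325) + (0.00)(0.2950) = 0.2725
adj(I−A) = Cᵀ =
  [ 0.5425   0.3400   0.0800]
  [ 0.1325   0.5100   0.1200]
  [ 0.2950   0.2100   0.3700]
(I − A)⁻¹ = adj(I−A) / det(I−A) ≈
  [   1.9908     1.2477     0.2936]
  [   0.4862     1.8716     0.4404]
  [   1.0826     0.7706     1.3578]
x = (I − A)⁻¹ d = adj(I−A)·d / det(I−A), with det(I−A) = 0.2725:
  x_1 = (0.5425·270 + 0.3400·280 + 0.0800·320) / 0.2725 = 267.275 / 0.2725 ≈ 980.826
  x_2 = (0.1325·270 + 0.5100·280 + 0.1200·320) / 0.2725 = 216.975 / 0.2725 ≈ 796.239
  x_3 = (0.2950·270 + 0.2100·280 + 0.3700·320) / 0.2725 = 256.85 / 0.2725 ≈ 942.569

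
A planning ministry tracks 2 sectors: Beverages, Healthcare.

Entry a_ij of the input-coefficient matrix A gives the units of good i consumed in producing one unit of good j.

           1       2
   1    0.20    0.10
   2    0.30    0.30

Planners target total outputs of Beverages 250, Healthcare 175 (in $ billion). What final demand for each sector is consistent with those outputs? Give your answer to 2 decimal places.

d_1 = 182.50, d_2 = 47.50

I − A =
  [   0.80    -0.10]
  [  -0.30     0.70]
d = (I − A) x:
  d_1 = (+0.80)·250 + (-0.10)·175 = 182.50
  d_2 = (-0.30)·250 + (+0.70)·175 = 47.50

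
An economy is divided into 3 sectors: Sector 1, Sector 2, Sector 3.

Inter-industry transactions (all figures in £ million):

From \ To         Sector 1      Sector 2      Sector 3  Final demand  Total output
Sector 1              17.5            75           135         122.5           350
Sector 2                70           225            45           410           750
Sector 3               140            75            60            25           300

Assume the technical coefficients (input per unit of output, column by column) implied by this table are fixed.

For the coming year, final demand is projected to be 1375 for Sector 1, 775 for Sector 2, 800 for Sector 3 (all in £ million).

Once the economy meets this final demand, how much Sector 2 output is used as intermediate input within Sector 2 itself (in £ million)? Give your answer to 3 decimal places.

Technical coefficients a_ij = z_ij / X_j:
  a_11 = 17.5/350 = 0.05, a_21 = 70/350 = 0.20, a_31 = 140/350 = 0.40
  a_12 = 75/750 = 0.10, a_22 = 225/750 = 0.30, a_32 = 75/750 = 0.10
  a_13 = 135/300 = 0.45, a_23 = 45/300 = 0.15, a_33 = 60/300 = 0.20
I − A =
  [   0.95    -0.10    -0.45]
  [  -0.20     0.70    -0.15]
  [  -0.40    -0.10     0.80]
Cofactors of I−A, C_ij = (−1)^(i+j)·(minor ij) (rows/columns in the sector order above):
  C_11 = (0.70)(0.80) − (-0.15)(-0.10) = 0.5450
  C_12 = −[(-0.20)(0.80) − (-0.15)(-0.40)] = 0.2200
  C_13 = (-0.20)(-0.10) − (0.70)(-0.40) = 0.3000
  C_21 = −[(-0.10)(0.80) − (-0.45)(-0.10)] = 0.1250
  C_22 = (0.95)(0.80) − (-0.45)(-0.40) = 0.5800
  C_23 = −[(0.95)(-0.10) − (-0.10)(-0.40)] = 0.1350
  C_31 = (-0.10)(-0.15) − (-0.45)(0.70) = 0.3300
  C_32 = −[(0.95)(-0.15) − (-0.45)(-0.20)] = 0.2325
  C_33 = (0.95)(0.70) − (-0.10)(-0.20) = 0.6450
det(I−A) = Σ_j (I−A)_1j·C_1j = (0.95)(0.5450) + (-0.10)(0.2200) + (-0.45)(0.3000) = 0.36075
adj(I−A) = Cᵀ =
  [ 0.5450   0.1250   0.3300]
  [ 0.2200   0.5800   0.2325]
  [ 0.3000   0.1350   0.6450]
(I − A)⁻¹ = adj(I−A) / det(I−A) ≈
  [   1.5107     0.3465     0.9148]
  [   0.6098     1.6078     0.6445]
  [   0.8316     0.3742     1.7879]
First solve x = (I − A)⁻¹ d = adj(I−A)·d / det(I−A); in particular x_2 = (0.2200·1375 + 0.5800·775 + 0.2325·800) / 0.36075 = 938.00 / 0.36075 ≈ 2600.13860.
Intermediate flow from 2 to 2: z_22 = a_22 · x_2 = 0.30 × 938.00 / 0.36075 = 281.40 / 0.36075 ≈ 780.042.

z_22 = 780.042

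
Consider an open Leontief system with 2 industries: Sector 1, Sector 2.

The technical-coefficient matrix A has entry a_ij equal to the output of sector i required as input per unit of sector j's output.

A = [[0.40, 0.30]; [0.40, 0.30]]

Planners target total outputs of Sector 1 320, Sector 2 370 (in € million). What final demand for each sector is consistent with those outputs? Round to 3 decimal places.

d_1 = 81.000, d_2 = 131.000

I − A =
  [   0.60    -0.30]
  [  -0.40     0.70]
d = (I − A) x:
  d_1 = (+0.60)·320 + (-0.30)·370 = 81.000
  d_2 = (-0.40)·320 + (+0.70)·370 = 131.000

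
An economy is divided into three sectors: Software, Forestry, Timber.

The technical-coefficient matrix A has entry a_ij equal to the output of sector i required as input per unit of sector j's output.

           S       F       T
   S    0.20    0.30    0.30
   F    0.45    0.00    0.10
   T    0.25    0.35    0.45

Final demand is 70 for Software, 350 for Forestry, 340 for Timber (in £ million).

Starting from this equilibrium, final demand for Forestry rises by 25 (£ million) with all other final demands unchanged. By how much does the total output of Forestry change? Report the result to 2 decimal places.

Δx_F = 43.87

I − A =
  [   0.80    -0.30    -0.30]
  [  -0.45     1.00    -0.10]
  [  -0.25    -0.35     0.55]
Cofactors of I−A, C_ij = (−1)^(i+j)·(minor ij) (rows/columns in the sector order above):
  C_11 = (1.00)(0.55) − (-0.10)(-0.35) = 0.5150
  C_12 = −[(-0.45)(0.55) − (-0.10)(-0.25)] = 0.2725
  C_13 = (-0.45)(-0.35) − (1.00)(-0.25) = 0.4075
  C_21 = −[(-0.30)(0.55) − (-0.30)(-0.35)] = 0.2700
  C_22 = (0.80)(0.55) − (-0.30)(-0.25) = 0.3650
  C_23 = −[(0.80)(-0.35) − (-0.30)(-0.25)] = 0.3550
  C_31 = (-0.30)(-0.10) − (-0.30)(1.00) = 0.3300
  C_32 = −[(0.80)(-0.10) − (-0.30)(-0.45)] = 0.2150
  C_33 = (0.80)(1.00) − (-0.30)(-0.45) = 0.6650
det(I−A) = Σ_j (I−A)_1j·C_1j = (0.80)(0.5150) + (-0.30)(0.2725) + (-0.30)(0.4075) = 0.2080
adj(I−A) = Cᵀ =
  [ 0.5150   0.2700   0.3300]
  [ 0.2725   0.3650   0.2150]
  [ 0.4075   0.3550   0.6650]
(I − A)⁻¹ = adj(I−A) / det(I−A) ≈
  [   2.4760     1.2981     1.5865]
  [   1.3101     1.7548     1.0337]
  [   1.9591     1.7067     3.1971]
Δx = (I − A)⁻¹ Δd with Δd having +25 in the Forestry component and 0 elsewhere.
So Δx_F = L_FF · (+25), where L_FF = adj(I−A)_FF / det(I−A) = 0.3650 / 0.2080.
Δx_F = 0.3650 × (+25) / 0.2080 = 9.125 / 0.2080 ≈ 43.87.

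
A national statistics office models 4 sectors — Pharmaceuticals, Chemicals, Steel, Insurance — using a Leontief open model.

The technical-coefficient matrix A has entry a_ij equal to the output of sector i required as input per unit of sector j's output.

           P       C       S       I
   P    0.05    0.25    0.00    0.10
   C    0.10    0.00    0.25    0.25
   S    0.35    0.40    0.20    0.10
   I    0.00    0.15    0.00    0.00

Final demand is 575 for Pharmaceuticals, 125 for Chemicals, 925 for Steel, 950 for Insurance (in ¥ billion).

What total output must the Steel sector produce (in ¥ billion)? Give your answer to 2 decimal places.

I − A =
  [   0.95    -0.25     0.00    -0.10]
  [  -0.10     1.00    -0.25    -0.25]
  [  -0.35    -0.40     0.80    -0.10]
  [   0.00    -0.15     0.00     1.00]
Compute the cofactors C_ij = (−1)^(i+j)·(3×3 minor ij) of I−A; the adjugate is their transpose:
adj(I−A) = Cᵀ =
  [ 0.666250   0.212000   0.066250   0.126250]
  [ 0.167500   0.760000   0.237500   0.230500]
  [ 0.378375   0.487000   0.887875   0.248375]
  [ 0.025125   0.114000   0.035625   0.623125]
det(I−A) = Σ_j (I−A)_1j·C_1j = (0.95)(0.666250) + (-0.25)(0.167500) + (0.00)(0.378375) + (-0.10)(0.025125) = 0.58855
(I − A)⁻¹ = adj(I−A) / det(I−A) ≈
  [   1.1320     0.3602     0.1126     0.2145]
  [   0.2846     1.2913     0.4035     0.3916]
  [   0.6429     0.8275     1.5086     0.4220]
  [   0.0427     0.1937     0.0605     1.0587]
x = (I − A)⁻¹ d = adj(I−A)·d / det(I−A), with det(I−A) = 0.58855:
  x_P = (0.666250·575 + 0.212000·125 + 0.066250·925 + 0.126250·950) / 0.58855 = 590.8125 / 0.58855 ≈ 1003.84
  x_C = (0.167500·575 + 0.760000·125 + 0.237500·925 + 0.230500·950) / 0.58855 = 629.975 / 0.58855 ≈ 1070.38
  x_S = (0.378375·575 + 0.487000·125 + 0.887875·925 + 0.248375·950) / 0.58855 = 1335.68125 / 0.58855 ≈ 2269.44
  x_I = (0.025125·575 + 0.114000·125 + 0.035625·925 + 0.623125·950) / 0.58855 = 653.61875 / 0.58855 ≈ 1110.56

x_S = 2269.44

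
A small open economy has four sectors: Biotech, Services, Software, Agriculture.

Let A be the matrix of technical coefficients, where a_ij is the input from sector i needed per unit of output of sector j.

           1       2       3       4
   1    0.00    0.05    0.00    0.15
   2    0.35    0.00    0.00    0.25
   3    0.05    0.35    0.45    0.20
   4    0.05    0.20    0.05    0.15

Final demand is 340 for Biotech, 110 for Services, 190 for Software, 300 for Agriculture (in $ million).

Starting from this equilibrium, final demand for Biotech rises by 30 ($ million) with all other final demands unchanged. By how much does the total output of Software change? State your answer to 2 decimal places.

I − A =
  [   1.00    -0.05     0.00    -0.15]
  [  -0.35     1.00     0.00    -0.25]
  [  -0.05    -0.35     0.55    -0.20]
  [  -0.05    -0.20    -0.05     0.85]
Compute the cofactors C_ij = (−1)^(i+j)·(3×3 minor ij) of I−A; the adjugate is their transpose:
adj(I−A) = Cᵀ =
  [ 0.425625   0.042000   0.008125   0.089375]
  [ 0.167625   0.453000   0.015125   0.166375]
  [ 0.172500   0.339000   0.766500   0.310500]
  [ 0.074625   0.129000   0.049125   0.540375]
det(I−A) = Σ_j (I−A)_1j·C_1j = (1.00)(0.425625) + (-0.05)(0.167625) + (0.00)(0.172500) + (-0.15)(0.074625) = 0.40605
(I − A)⁻¹ = adj(I−A) / det(I−A) ≈
  [   1.0482     0.1034     0.0200     0.2201]
  [   0.4128     1.1156     0.0372     0.4097]
  [   0.4248     0.8349     1.8877     0.7647]
  [   0.1838     0.3177     0.1210     1.3308]
Δx = (I − A)⁻¹ Δd with Δd having +30 in the Biotech component and 0 elsewhere.
So Δx_3 = L_31 · (+30), where L_31 = adj(I−A)_31 / det(I−A) = 0.172500 / 0.40605.
Δx_3 = 0.172500 × (+30) / 0.40605 = 5.175 / 0.40605 ≈ 12.74.

Δx_3 = 12.74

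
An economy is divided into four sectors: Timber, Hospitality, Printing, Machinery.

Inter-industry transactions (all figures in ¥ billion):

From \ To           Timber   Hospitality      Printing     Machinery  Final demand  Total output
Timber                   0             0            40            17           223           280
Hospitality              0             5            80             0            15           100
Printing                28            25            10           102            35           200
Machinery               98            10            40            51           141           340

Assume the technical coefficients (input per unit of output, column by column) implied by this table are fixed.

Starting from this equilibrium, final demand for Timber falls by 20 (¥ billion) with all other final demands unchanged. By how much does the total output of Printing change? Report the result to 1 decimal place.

Δx_3 = -6.4

Technical coefficients a_ij = z_ij / X_j:
  a_11 = 0/280 = 0.00, a_21 = 0/280 = 0.00, a_31 = 28/280 = 0.10, a_41 = 98/280 = 0.35
  a_12 = 0/100 = 0.00, a_22 = 5/100 = 0.05, a_32 = 25/100 = 0.25, a_42 = 10/100 = 0.10
  a_13 = 40/200 = 0.20, a_23 = 80/200 = 0.40, a_33 = 10/200 = 0.05, a_43 = 40/200 = 0.20
  a_14 = 17/340 = 0.05, a_24 = 0/340 = 0.00, a_34 = 102/340 = 0.30, a_44 = 51/340 = 0.15
I − A =
  [   1.00     0.00    -0.20    -0.05]
  [   0.00     0.95    -0.40     0.00]
  [  -0.10    -0.25     0.95    -0.30]
  [  -0.35    -0.10    -0.20     0.85]
Compute the cofactors C_ij = (−1)^(i+j)·(3×3 minor ij) of I−A; the adjugate is their transpose:
adj(I−A) = Cᵀ =
  [ 0.613125   0.055750   0.173000   0.097125]
  [ 0.076000   0.691875   0.333000   0.122000]
  [ 0.180500   0.238625   0.790875   0.289750]
  [ 0.303875   0.160500   0.296500   0.783500]
det(I−A) = Σ_j (I−A)_1j·C_1j = (1.00)(0.613125) + (0.00)(0.076000) + (-0.20)(0.180500) + (-0.05)(0.303875) = 0.56183125
(I − A)⁻¹ = adj(I−A) / det(I−A) ≈
  [   1.0913     0.0992     0.3079     0.1729]
  [   0.1353     1.2315     0.5927     0.2171]
  [   0.3213     0.4247     1.4077     0.5157]
  [   0.5409     0.2857     0.5277     1.3945]
Δx = (I − A)⁻¹ Δd with Δd having -20 in the Timber component and 0 elsewhere.
So Δx_3 = L_31 · (-20), where L_31 = adj(I−A)_31 / det(I−A) = 0.180500 / 0.56183125.
Δx_3 = 0.180500 × (-20) / 0.56183125 = -3.61 / 0.56183125 ≈ -6.4.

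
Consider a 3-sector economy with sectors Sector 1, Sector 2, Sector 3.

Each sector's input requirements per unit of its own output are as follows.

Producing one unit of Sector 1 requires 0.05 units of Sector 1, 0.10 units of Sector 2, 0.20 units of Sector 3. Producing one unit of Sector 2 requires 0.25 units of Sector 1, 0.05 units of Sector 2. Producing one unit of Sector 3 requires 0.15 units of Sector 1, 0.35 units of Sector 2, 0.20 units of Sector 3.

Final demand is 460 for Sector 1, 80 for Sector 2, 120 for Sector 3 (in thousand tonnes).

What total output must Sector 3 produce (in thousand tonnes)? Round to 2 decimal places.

I − A =
  [   0.95    -0.25    -0.15]
  [  -0.10     0.95    -0.35]
  [  -0.20     0.00     0.80]
Cofactors of I−A, C_ij = (−1)^(i+j)·(minor ij) (rows/columns in the sector order above):
  C_11 = (0.95)(0.80) − (-0.35)(0.00) = 0.7600
  C_12 = −[(-0.10)(0.80) − (-0.35)(-0.20)] = 0.1500
  C_13 = (-0.10)(0.00) − (0.95)(-0.20) = 0.1900
  C_21 = −[(-0.25)(0.80) − (-0.15)(0.00)] = 0.2000
  C_22 = (0.95)(0.80) − (-0.15)(-0.20) = 0.7300
  C_23 = −[(0.95)(0.00) − (-0.25)(-0.20)] = 0.0500
  C_31 = (-0.25)(-0.35) − (-0.15)(0.95) = 0.2300
  C_32 = −[(0.95)(-0.35) − (-0.15)(-0.10)] = 0.3475
  C_33 = (0.95)(0.95) − (-0.25)(-0.10) = 0.8775
det(I−A) = Σ_j (I−A)_1j·C_1j = (0.95)(0.7600) + (-0.25)(0.1500) + (-0.15)(0.1900) = 0.6560
adj(I−A) = Cᵀ =
  [ 0.7600   0.2000   0.2300]
  [ 0.1500   0.7300   0.3475]
  [ 0.1900   0.0500   0.8775]
(I − A)⁻¹ = adj(I−A) / det(I−A) ≈
  [   1.1585     0.3049     0.3506]
  [   0.2287     1.1128     0.5297]
  [   0.2896     0.0762     1.3377]
x = (I − A)⁻¹ d = adj(I−A)·d / det(I−A), with det(I−A) = 0.6560:
  x_1 = (0.7600·460 + 0.2000·80 + 0.2300·120) / 0.6560 = 393.20 / 0.6560 ≈ 599.39
  x_2 = (0.1500·460 + 0.7300·80 + 0.3475·120) / 0.6560 = 169.10 / 0.6560 ≈ 257.77
  x_3 = (0.1900·460 + 0.0500·80 + 0.8775·120) / 0.6560 = 196.70 / 0.6560 ≈ 299.85

x_3 = 299.85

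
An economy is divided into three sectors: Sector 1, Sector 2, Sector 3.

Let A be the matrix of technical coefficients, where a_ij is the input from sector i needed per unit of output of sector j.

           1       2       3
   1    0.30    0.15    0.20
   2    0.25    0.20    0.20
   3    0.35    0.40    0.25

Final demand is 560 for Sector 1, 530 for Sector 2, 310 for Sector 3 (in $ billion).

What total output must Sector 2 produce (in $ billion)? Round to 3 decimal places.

I − A =
  [   0.70    -0.15    -0.20]
  [  -0.25     0.80    -0.20]
  [  -0.35    -0.40     0.75]
Cofactors of I−A, C_ij = (−1)^(i+j)·(minor ij) (rows/columns in the sector order above):
  C_11 = (0.80)(0.75) − (-0.20)(-0.40) = 0.5200
  C_12 = −[(-0.25)(0.75) − (-0.20)(-0.35)] = 0.2575
  C_13 = (-0.25)(-0.40) − (0.80)(-0.35) = 0.3800
  C_21 = −[(-0.15)(0.75) − (-0.20)(-0.40)] = 0.1925
  C_22 = (0.70)(0.75) − (-0.20)(-0.35) = 0.4550
  C_23 = −[(0.70)(-0.40) − (-0.15)(-0.35)] = 0.3325
  C_31 = (-0.15)(-0.20) − (-0.20)(0.80) = 0.1900
  C_32 = −[(0.70)(-0.20) − (-0.20)(-0.25)] = 0.1900
  C_33 = (0.70)(0.80) − (-0.15)(-0.25) = 0.5225
det(I−A) = Σ_j (I−A)_1j·C_1j = (0.70)(0.5200) + (-0.15)(0.2575) + (-0.20)(0.3800) = 0.249375
adj(I−A) = Cᵀ =
  [ 0.5200   0.1925   0.1900]
  [ 0.2575   0.4550   0.1900]
  [ 0.3800   0.3325   0.5225]
(I − A)⁻¹ = adj(I−A) / det(I−A) ≈
  [   2.0852     0.7719     0.7619]
  [   1.0326     1.8246     0.7619]
  [   1.5238     1.3333     2.0952]
x = (I − A)⁻¹ d = adj(I−A)·d / det(I−A), with det(I−A) = 0.249375:
  x_1 = (0.5200·560 + 0.1925·530 + 0.1900·310) / 0.249375 = 452.125 / 0.249375 ≈ 1813.033
  x_2 = (0.2575·560 + 0.4550·530 + 0.1900·310) / 0.249375 = 444.25 / 0.249375 ≈ 1781.454
  x_3 = (0.3800·560 + 0.3325·530 + 0.5225·310) / 0.249375 = 551.00 / 0.249375 ≈ 2209.524

x_2 = 1781.454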